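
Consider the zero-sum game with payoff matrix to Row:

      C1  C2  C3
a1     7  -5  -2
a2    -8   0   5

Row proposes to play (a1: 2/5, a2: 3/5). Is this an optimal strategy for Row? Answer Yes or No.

Against C1 this mix gives (2/5)·7 + (3/5)·(-8) = -2.
Against C2 this mix gives (2/5)·(-5) + (3/5)·0 = -2.
Against C3 this mix gives (2/5)·(-2) + (3/5)·5 = 11/5.
All of Column's active replies (C1, C2) yield -2, and no column does worse for Row. The mix makes Column indifferent and guarantees -2, so it is optimal.

Yes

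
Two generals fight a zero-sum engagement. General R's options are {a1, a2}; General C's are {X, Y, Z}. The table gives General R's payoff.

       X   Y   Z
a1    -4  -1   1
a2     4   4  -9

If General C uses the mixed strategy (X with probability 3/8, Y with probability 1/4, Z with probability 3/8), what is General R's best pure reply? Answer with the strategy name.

a2

Expected payoff of a1: (3/8)·(-4) + (1/4)·(-1) + (3/8)·1 = -11/8.
Expected payoff of a2: (3/8)·4 + (1/4)·4 + (3/8)·(-9) = -7/8.
The largest is -7/8, so General R's best response is a2.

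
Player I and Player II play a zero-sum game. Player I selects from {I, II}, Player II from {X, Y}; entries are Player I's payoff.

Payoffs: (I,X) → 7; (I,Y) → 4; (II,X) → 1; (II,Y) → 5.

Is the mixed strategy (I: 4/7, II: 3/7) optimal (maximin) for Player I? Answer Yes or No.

Against X this mix gives (4/7)·7 + (3/7)·1 = 31/7.
Against Y this mix gives (4/7)·4 + (3/7)·5 = 31/7.
All of Player II's active replies (X, Y) yield 31/7, and no column does worse for Player I. The mix makes Player II indifferent and guarantees 31/7, so it is optimal.

Yes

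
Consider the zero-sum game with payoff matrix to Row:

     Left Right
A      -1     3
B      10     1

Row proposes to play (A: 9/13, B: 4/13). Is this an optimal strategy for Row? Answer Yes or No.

Yes

Against Left this mix gives (9/13)·(-1) + (4/13)·10 = 31/13.
Against Right this mix gives (9/13)·3 + (4/13)·1 = 31/13.
All of Column's active replies (Left, Right) yield 31/13, and no column does worse for Row. The mix makes Column indifferent and guarantees 31/13, so it is optimal.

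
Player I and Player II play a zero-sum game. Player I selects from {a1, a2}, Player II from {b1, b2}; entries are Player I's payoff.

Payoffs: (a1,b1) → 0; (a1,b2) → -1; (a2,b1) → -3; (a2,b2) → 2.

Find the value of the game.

-1/2

Row minima: a1 → -1, a2 → -3; maximin = -1.
Column maxima: b1 → 0, b2 → 2; minimax = 0.
-1 ≠ 0, so there is no saddle point; optimal play is mixed.
Let Player I play a1 with probability p. Expected payoff against b1: 0p + (-3)(1−p) = 3p − 3; against b2: (-1)p + 2(1−p) = −3p + 2.
Setting these equal: 3p − 3 = −3p + 2 ⇒ 6p = 5 ⇒ p = 5/6, and the value is (3)·(5/6) − 3 = -1/2.
For Player II: with q = P(b1), equating a1's and a2's payoffs gives q − 1 = −5q + 2 ⇒ q = 1/2.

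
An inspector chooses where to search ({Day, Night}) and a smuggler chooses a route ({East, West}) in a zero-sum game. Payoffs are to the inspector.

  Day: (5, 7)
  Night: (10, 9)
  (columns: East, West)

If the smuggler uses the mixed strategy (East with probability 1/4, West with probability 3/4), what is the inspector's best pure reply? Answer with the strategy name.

Night

Expected payoff of Day: (1/4)·5 + (3/4)·7 = 13/2.
Expected payoff of Night: (1/4)·10 + (3/4)·9 = 37/4.
The largest is 37/4, so the inspector's best response is Night.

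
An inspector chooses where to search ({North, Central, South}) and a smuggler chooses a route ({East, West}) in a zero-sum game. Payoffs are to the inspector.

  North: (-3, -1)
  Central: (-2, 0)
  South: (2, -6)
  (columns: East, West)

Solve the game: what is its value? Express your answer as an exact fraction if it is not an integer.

-6/5

Row minima: North → -3, Central → -2, South → -6; maximin = -2.
Column maxima: East → 2, West → 0; minimax = 0.
-2 ≠ 0, so there is no saddle point; optimal play is mixed.
North is strictly dominated by Central, so the inspector never plays it.
On the remaining 2×2 (Central, South vs East, West):
Let the inspector play Central with probability p. Expected payoff against East: (-2)p + 2(1−p) = −4p + 2; against West: 0p + (-6)(1−p) = 6p − 6.
Setting these equal: −4p + 2 = 6p − 6 ⇒ −10p = -8 ⇒ p = 4/5, and the value is (-4)·(4/5) + 2 = -6/5.
For the smuggler: with q = P(East), equating Central's and South's payoffs gives −2q = 8q − 6 ⇒ q = 3/5.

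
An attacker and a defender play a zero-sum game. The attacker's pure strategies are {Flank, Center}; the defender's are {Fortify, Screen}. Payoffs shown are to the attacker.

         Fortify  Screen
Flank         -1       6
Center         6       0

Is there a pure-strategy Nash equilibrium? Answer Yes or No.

Row minima: Flank → -1, Center → 0; maximin = 0.
Column maxima: Fortify → 6, Screen → 6; minimax = 6.
0 ≠ 6, so no pure-strategy equilibrium exists.

No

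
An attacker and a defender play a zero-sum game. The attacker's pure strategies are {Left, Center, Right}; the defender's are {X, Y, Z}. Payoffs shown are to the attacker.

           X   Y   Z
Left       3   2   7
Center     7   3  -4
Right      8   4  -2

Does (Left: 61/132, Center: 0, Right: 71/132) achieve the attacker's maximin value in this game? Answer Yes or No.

No

Against X this mix gives (61/132)·3 + (71/132)·8 = 751/132.
Against Y this mix gives (61/132)·2 + (71/132)·4 = 203/66.
Against Z this mix gives (61/132)·7 + (71/132)·(-2) = 95/44.
The defender will play Z, holding the attacker to 95/44. Shifting weight toward the row that does better against Z would raise this floor (the equalizing mix achieves 32/11 against both Z and Y), so the proposed strategy is not optimal.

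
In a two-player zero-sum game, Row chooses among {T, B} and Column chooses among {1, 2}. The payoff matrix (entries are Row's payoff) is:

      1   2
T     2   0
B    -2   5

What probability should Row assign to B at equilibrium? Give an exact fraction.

Row minima: T → 0, B → -2; maximin = 0.
Column maxima: 1 → 2, 2 → 5; minimax = 2.
0 ≠ 2, so there is no saddle point; optimal play is mixed.
Let Row play T with probability p. Expected payoff against 1: 2p + (-2)(1−p) = 4p − 2; against 2: 0p + 5(1−p) = −5p + 5.
Setting these equal: 4p − 2 = −5p + 5 ⇒ 9p = 7 ⇒ p = 7/9, and the value is (4)·(7/9) − 2 = 10/9.
For Column: with q = P(1), equating T's and B's payoffs gives 2q = −7q + 5 ⇒ q = 5/9.

2/9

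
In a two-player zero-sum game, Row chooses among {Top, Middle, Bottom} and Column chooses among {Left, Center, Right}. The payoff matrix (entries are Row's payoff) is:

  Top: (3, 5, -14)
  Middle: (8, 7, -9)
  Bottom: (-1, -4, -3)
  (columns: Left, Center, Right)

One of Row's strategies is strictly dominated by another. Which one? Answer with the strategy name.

Top

Middle gives a strictly higher payoff than Top against every column: 8 > 3, 7 > 5, -9 > -14.
So Top is strictly dominated and Row never plays it.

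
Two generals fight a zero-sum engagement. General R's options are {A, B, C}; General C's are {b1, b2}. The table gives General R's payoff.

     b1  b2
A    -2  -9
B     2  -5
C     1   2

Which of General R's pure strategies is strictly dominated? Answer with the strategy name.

A

B gives a strictly higher payoff than A against every column: 2 > -2, -5 > -9.
So A is strictly dominated and General R never plays it.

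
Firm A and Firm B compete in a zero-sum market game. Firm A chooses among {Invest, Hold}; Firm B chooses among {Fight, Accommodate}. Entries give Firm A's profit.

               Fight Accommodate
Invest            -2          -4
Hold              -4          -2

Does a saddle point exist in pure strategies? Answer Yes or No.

No

Row minima: Invest → -4, Hold → -4; maximin = -4.
Column maxima: Fight → -2, Accommodate → -2; minimax = -2.
-4 ≠ -2, so no pure-strategy equilibrium exists.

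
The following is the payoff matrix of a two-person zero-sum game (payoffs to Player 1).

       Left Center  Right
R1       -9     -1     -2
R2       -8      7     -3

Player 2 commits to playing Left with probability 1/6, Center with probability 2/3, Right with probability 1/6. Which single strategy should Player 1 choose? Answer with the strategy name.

R2

Expected payoff of R1: (1/6)·(-9) + (2/3)·(-1) + (1/6)·(-2) = -5/2.
Expected payoff of R2: (1/6)·(-8) + (2/3)·7 + (1/6)·(-3) = 17/6.
The largest is 17/6, so Player 1's best response is R2.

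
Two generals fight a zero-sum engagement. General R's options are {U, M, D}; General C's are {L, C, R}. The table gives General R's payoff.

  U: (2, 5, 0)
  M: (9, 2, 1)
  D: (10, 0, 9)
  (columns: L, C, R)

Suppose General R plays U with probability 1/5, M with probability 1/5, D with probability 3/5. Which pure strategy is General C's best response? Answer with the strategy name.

If General C plays L, General R's expected payoff is (1/5)·2 + (1/5)·9 + (3/5)·10 = 41/5.
If General C plays C, General R's expected payoff is (1/5)·5 + (1/5)·2 + (3/5)·0 = 7/5.
If General C plays R, General R's expected payoff is (1/5)·0 + (1/5)·1 + (3/5)·9 = 28/5.
General C minimizes General R's payoff; the smallest is 7/5, so the best response is C.

C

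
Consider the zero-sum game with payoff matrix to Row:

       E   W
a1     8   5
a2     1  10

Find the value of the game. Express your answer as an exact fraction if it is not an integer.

25/4

Row minima: a1 → 5, a2 → 1; maximin = 5.
Column maxima: E → 8, W → 10; minimax = 8.
5 ≠ 8, so there is no saddle point; optimal play is mixed.
Let Row play a1 with probability p. Expected payoff against E: 8p + 1(1−p) = 7p + 1; against W: 5p + 10(1−p) = −5p + 10.
Setting these equal: 7p + 1 = −5p + 10 ⇒ 12p = 9 ⇒ p = 3/4, and the value is (7)·(3/4) + 1 = 25/4.
For Column: with q = P(E), equating a1's and a2's payoffs gives 3q + 5 = −9q + 10 ⇒ q = 5/12.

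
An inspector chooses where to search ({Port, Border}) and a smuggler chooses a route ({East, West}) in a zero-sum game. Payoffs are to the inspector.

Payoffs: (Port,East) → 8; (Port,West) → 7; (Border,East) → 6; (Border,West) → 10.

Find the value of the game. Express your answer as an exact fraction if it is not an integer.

Row minima: Port → 7, Border → 6; maximin = 7.
Column maxima: East → 8, West → 10; minimax = 8.
7 ≠ 8, so there is no saddle point; optimal play is mixed.
Let the inspector play Port with probability p. Expected payoff against East: 8p + 6(1−p) = 2p + 6; against West: 7p + 10(1−p) = −3p + 10.
Setting these equal: 2p + 6 = −3p + 10 ⇒ 5p = 4 ⇒ p = 4/5, and the value is (2)·(4/5) + 6 = 38/5.
For the smuggler: with q = P(East), equating Port's and Border's payoffs gives q + 7 = −4q + 10 ⇒ q = 3/5.

38/5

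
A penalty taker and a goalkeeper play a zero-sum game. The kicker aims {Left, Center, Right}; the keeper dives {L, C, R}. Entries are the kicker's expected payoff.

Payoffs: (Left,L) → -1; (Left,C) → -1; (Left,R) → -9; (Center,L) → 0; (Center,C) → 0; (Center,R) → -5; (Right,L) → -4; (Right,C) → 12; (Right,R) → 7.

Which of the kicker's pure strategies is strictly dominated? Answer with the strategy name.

Left

Center gives a strictly higher payoff than Left against every column: 0 > -1, 0 > -1, -5 > -9.
So Left is strictly dominated and the kicker never plays it.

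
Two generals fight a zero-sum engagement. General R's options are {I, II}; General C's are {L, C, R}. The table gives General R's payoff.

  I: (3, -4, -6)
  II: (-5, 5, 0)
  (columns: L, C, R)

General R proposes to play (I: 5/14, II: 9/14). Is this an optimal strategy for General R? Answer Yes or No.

Against L this mix gives (5/14)·3 + (9/14)·(-5) = -15/7.
Against C this mix gives (5/14)·(-4) + (9/14)·5 = 25/14.
Against R this mix gives (5/14)·(-6) + (9/14)·0 = -15/7.
All of General C's active replies (L, R) yield -15/7, and no column does worse for General R. The mix makes General C indifferent and guarantees -15/7, so it is optimal.

Yes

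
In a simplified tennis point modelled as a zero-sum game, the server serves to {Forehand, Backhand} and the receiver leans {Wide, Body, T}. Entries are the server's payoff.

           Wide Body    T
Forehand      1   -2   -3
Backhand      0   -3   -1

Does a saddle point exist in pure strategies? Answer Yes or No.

No

Row minima: Forehand → -3, Backhand → -3; maximin = -3.
Column maxima: Wide → 1, Body → -2, T → -1; minimax = -2.
-3 ≠ -2, so no pure-strategy equilibrium exists.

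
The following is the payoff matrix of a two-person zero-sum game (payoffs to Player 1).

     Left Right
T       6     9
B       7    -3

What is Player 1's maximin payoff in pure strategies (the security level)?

6

Row minima: T → 6, B → -3.
The best of these is 6.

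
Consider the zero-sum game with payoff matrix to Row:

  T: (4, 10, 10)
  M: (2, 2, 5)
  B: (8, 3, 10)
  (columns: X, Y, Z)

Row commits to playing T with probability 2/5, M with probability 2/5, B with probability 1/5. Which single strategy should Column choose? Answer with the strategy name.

X

If Column plays X, Row's expected payoff is (2/5)·4 + (2/5)·2 + (1/5)·8 = 4.
If Column plays Y, Row's expected payoff is (2/5)·10 + (2/5)·2 + (1/5)·3 = 27/5.
If Column plays Z, Row's expected payoff is (2/5)·10 + (2/5)·5 + (1/5)·10 = 8.
Column minimizes Row's payoff; the smallest is 4, so the best response is X.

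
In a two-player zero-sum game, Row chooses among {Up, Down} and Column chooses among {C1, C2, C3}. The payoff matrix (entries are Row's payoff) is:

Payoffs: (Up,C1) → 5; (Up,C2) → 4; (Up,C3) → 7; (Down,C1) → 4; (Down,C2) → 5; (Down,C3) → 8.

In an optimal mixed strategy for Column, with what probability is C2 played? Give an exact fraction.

1/2

Row minima: Up → 4, Down → 4; maximin = 4.
Column maxima: C1 → 5, C2 → 5, C3 → 8; minimax = 5.
4 ≠ 5, so there is no saddle point; optimal play is mixed.
C3 is strictly dominated by C1 (it gives Row strictly more in every row), so Column never plays it.
On the remaining 2×2 (Up, Down vs C1, C2):
Let Row play Up with probability p. Expected payoff against C1: 5p + 4(1−p) = p + 4; against C2: 4p + 5(1−p) = −p + 5.
Setting these equal: p + 4 = −p + 5 ⇒ 2p = 1 ⇒ p = 1/2, and the value is (1)·(1/2) + 4 = 9/2.
For Column: with q = P(C1), equating Up's and Down's payoffs gives q + 4 = −q + 5 ⇒ q = 1/2.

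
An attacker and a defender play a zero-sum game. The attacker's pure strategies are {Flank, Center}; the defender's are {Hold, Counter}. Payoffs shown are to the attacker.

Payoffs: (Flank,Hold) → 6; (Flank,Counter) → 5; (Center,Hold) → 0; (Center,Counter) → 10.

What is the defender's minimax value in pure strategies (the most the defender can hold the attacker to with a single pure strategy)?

6

Column maxima: Hold → 6, Counter → 10.
The smallest of these is 6.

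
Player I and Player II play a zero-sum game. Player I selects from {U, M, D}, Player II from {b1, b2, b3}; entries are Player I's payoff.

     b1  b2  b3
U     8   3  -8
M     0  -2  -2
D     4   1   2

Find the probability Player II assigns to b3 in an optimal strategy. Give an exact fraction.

Row minima: U → -8, M → -2, D → 1; maximin = 1.
Column maxima: b1 → 8, b2 → 3, b3 → 2; minimax = 2.
1 ≠ 2, so there is no saddle point; optimal play is mixed.
M is strictly dominated by D, so Player I never plays it.
b1 is strictly dominated by b2 (it gives Player I strictly more in every row), so Player II never plays it.
On the remaining 2×2 (U, D vs b2, b3):
Let Player I play U with probability p. Expected payoff against b2: 3p + 1(1−p) = 2p + 1; against b3: (-8)p + 2(1−p) = −10p + 2.
Setting these equal: 2p + 1 = −10p + 2 ⇒ 12p = 1 ⇒ p = 1/12, and the value is (2)·(1/12) + 1 = 7/6.
For Player II: with q = P(b2), equating U's and D's payoffs gives 11q − 8 = −q + 2 ⇒ q = 5/6.

1/6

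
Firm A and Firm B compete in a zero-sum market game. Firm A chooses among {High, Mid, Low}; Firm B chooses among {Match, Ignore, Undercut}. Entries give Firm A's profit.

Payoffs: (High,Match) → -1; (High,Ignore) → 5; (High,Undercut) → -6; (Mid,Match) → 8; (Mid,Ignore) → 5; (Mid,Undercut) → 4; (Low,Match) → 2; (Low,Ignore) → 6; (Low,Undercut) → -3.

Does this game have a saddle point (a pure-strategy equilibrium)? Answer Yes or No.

Row minima: High → -6, Mid → 4, Low → -3; maximin = 4.
Column maxima: Match → 8, Ignore → 6, Undercut → 4; minimax = 4.
maximin = minimax = 4, so a saddle point exists.

Yes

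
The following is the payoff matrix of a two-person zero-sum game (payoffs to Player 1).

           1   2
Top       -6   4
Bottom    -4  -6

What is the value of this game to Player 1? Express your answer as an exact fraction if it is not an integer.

-13/3

Row minima: Top → -6, Bottom → -6; maximin = -6.
Column maxima: 1 → -4, 2 → 4; minimax = -4.
-6 ≠ -4, so there is no saddle point; optimal play is mixed.
Let Player 1 play Top with probability p. Expected payoff against 1: (-6)p + (-4)(1−p) = −2p − 4; against 2: 4p + (-6)(1−p) = 10p − 6.
Setting these equal: −2p − 4 = 10p − 6 ⇒ −12p = -2 ⇒ p = 1/6, and the value is (-2)·(1/6) − 4 = -13/3.
For Player 2: with q = P(1), equating Top's and Bottom's payoffs gives −10q + 4 = 2q − 6 ⇒ q = 5/6.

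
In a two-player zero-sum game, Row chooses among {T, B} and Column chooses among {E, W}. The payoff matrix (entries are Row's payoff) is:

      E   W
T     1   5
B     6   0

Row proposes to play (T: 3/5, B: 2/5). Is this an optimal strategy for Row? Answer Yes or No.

Yes

Against E this mix gives (3/5)·1 + (2/5)·6 = 3.
Against W this mix gives (3/5)·5 + (2/5)·0 = 3.
All of Column's active replies (E, W) yield 3, and no column does worse for Row. The mix makes Column indifferent and guarantees 3, so it is optimal.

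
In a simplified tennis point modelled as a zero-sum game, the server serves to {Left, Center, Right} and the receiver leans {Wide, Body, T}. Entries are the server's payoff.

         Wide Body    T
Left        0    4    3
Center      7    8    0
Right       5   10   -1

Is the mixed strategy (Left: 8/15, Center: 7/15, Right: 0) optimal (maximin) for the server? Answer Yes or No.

No

Against Wide this mix gives (8/15)·0 + (7/15)·7 = 49/15.
Against Body this mix gives (8/15)·4 + (7/15)·8 = 88/15.
Against T this mix gives (8/15)·3 + (7/15)·0 = 8/5.
The receiver will play T, holding the server to 8/5. Shifting weight toward the row that does better against T would raise this floor (the equalizing mix achieves 21/10 against both T and Wide), so the proposed strategy is not optimal.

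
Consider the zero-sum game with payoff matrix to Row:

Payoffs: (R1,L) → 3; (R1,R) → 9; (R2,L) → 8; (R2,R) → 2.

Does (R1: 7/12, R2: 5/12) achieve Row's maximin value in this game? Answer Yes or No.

No

Against L this mix gives (7/12)·3 + (5/12)·8 = 61/12.
Against R this mix gives (7/12)·9 + (5/12)·2 = 73/12.
Column will play L, holding Row to 61/12. Shifting weight toward the row that does better against L would raise this floor (the equalizing mix achieves 11/2 against both L and R), so the proposed strategy is not optimal.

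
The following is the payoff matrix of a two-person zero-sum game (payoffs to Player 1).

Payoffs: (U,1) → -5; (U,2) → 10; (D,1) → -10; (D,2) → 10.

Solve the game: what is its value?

Row minima: U → -5, D → -10; maximin = -5.
Column maxima: 1 → -5, 2 → 10; minimax = -5.
Since maximin = minimax = -5, there is a saddle point and the value is -5.

-5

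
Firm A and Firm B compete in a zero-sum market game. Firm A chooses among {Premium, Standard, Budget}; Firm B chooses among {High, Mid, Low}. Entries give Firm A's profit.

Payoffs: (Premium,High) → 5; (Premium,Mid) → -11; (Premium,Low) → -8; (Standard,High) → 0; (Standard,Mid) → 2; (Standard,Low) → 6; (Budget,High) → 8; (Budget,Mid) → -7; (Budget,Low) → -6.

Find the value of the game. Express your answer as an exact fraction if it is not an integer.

Row minima: Premium → -11, Standard → 0, Budget → -7; maximin = 0.
Column maxima: High → 8, Mid → 2, Low → 6; minimax = 2.
0 ≠ 2, so there is no saddle point; optimal play is mixed.
Premium is strictly dominated by Budget, so Firm A never plays it.
Low is strictly dominated by Mid (it gives Firm A strictly more in every row), so Firm B never plays it.
On the remaining 2×2 (Standard, Budget vs High, Mid):
Let Firm A play Standard with probability p. Expected payoff against High: 0p + 8(1−p) = −8p + 8; against Mid: 2p + (-7)(1−p) = 9p − 7.
Setting these equal: −8p + 8 = 9p − 7 ⇒ −17p = -15 ⇒ p = 15/17, and the value is (-8)·(15/17) + 8 = 16/17.
For Firm B: with q = P(High), equating Standard's and Budget's payoffs gives −2q + 2 = 15q − 7 ⇒ q = 9/17.

16/17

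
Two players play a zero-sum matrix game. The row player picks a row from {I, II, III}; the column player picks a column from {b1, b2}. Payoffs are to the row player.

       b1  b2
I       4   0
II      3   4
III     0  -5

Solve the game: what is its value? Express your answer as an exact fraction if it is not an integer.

Row minima: I → 0, II → 3, III → -5; maximin = 3.
Column maxima: b1 → 4, b2 → 4; minimax = 4.
3 ≠ 4, so there is no saddle point; optimal play is mixed.
III is strictly dominated by I, so the row player never plays it.
On the remaining 2×2 (I, II vs b1, b2):
Let the row player play I with probability p. Expected payoff against b1: 4p + 3(1−p) = p + 3; against b2: 0p + 4(1−p) = −4p + 4.
Setting these equal: p + 3 = −4p + 4 ⇒ 5p = 1 ⇒ p = 1/5, and the value is (1)·(1/5) + 3 = 16/5.
For the column player: with q = P(b1), equating I's and II's payoffs gives 4q = −q + 4 ⇒ q = 4/5.

16/5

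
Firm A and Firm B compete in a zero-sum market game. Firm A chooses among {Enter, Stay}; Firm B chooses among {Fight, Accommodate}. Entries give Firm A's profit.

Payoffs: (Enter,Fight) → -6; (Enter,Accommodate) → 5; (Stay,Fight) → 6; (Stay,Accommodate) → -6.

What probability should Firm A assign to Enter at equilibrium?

12/23

Row minima: Enter → -6, Stay → -6; maximin = -6.
Column maxima: Fight → 6, Accommodate → 5; minimax = 5.
-6 ≠ 5, so there is no saddle point; optimal play is mixed.
Let Firm A play Enter with probability p. Expected payoff against Fight: (-6)p + 6(1−p) = −12p + 6; against Accommodate: 5p + (-6)(1−p) = 11p − 6.
Setting these equal: −12p + 6 = 11p − 6 ⇒ −23p = -12 ⇒ p = 12/23, and the value is (-12)·(12/23) + 6 = -6/23.
For Firm B: with q = P(Fight), equating Enter's and Stay's payoffs gives −11q + 5 = 12q − 6 ⇒ q = 11/23.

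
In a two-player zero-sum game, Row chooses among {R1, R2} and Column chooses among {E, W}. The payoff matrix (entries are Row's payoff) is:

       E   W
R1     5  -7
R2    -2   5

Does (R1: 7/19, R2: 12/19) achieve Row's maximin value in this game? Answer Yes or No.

Against E this mix gives (7/19)·5 + (12/19)·(-2) = 11/19.
Against W this mix gives (7/19)·(-7) + (12/19)·5 = 11/19.
All of Column's active replies (E, W) yield 11/19, and no column does worse for Row. The mix makes Column indifferent and guarantees 11/19, so it is optimal.

Yes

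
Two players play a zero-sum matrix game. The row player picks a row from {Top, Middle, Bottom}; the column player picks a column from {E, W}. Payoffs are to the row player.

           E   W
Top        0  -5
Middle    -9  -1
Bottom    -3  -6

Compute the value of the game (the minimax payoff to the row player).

Row minima: Top → -5, Middle → -9, Bottom → -6; maximin = -5.
Column maxima: E → 0, W → -1; minimax = -1.
-5 ≠ -1, so there is no saddle point; optimal play is mixed.
Bottom is strictly dominated by Top, so the row player never plays it.
On the remaining 2×2 (Top, Middle vs E, W):
Let the row player play Top with probability p. Expected payoff against E: 0p + (-9)(1−p) = 9p − 9; against W: (-5)p + (-1)(1−p) = −4p − 1.
Setting these equal: 9p − 9 = −4p − 1 ⇒ 13p = 8 ⇒ p = 8/13, and the value is (9)·(8/13) − 9 = -45/13.
For the column player: with q = P(E), equating Top's and Middle's payoffs gives 5q − 5 = −8q − 1 ⇒ q = 4/13.

-45/13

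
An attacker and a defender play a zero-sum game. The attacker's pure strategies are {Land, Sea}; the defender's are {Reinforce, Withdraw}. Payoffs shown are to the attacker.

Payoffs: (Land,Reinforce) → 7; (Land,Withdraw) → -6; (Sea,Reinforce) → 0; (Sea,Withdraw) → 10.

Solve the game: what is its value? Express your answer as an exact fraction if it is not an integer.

70/23

Row minima: Land → -6, Sea → 0; maximin = 0.
Column maxima: Reinforce → 7, Withdraw → 10; minimax = 7.
0 ≠ 7, so there is no saddle point; optimal play is mixed.
Let the attacker play Land with probability p. Expected payoff against Reinforce: 7p + 0(1−p) = 7p; against Withdraw: (-6)p + 10(1−p) = −16p + 10.
Setting these equal: 7p = −16p + 10 ⇒ 23p = 10 ⇒ p = 10/23, and the value is (7)·(10/23) = 70/23.
For the defender: with q = P(Reinforce), equating Land's and Sea's payoffs gives 13q − 6 = −10q + 10 ⇒ q = 16/23.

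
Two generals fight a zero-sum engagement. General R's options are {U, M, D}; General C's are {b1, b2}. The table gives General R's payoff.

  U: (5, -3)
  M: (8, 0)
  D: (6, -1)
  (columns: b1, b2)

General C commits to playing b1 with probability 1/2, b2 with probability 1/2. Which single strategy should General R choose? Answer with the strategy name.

M

Expected payoff of U: (1/2)·5 + (1/2)·(-3) = 1.
Expected payoff of M: (1/2)·8 + (1/2)·0 = 4.
Expected payoff of D: (1/2)·6 + (1/2)·(-1) = 5/2.
The largest is 4, so General R's best response is M.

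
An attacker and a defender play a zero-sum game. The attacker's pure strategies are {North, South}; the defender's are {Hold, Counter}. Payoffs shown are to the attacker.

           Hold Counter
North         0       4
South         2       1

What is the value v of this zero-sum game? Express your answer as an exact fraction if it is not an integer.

Row minima: North → 0, South → 1; maximin = 1.
Column maxima: Hold → 2, Counter → 4; minimax = 2.
1 ≠ 2, so there is no saddle point; optimal play is mixed.
Let the attacker play North with probability p. Expected payoff against Hold: 0p + 2(1−p) = −2p + 2; against Counter: 4p + 1(1−p) = 3p + 1.
Setting these equal: −2p + 2 = 3p + 1 ⇒ −5p = -1 ⇒ p = 1/5, and the value is (-2)·(1/5) + 2 = 8/5.
For the defender: with q = P(Hold), equating North's and South's payoffs gives −4q + 4 = q + 1 ⇒ q = 3/5.

8/5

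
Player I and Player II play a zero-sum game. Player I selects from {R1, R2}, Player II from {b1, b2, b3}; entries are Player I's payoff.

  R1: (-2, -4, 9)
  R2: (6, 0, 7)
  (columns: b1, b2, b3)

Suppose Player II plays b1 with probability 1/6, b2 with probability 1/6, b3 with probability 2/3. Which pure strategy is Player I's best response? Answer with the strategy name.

Expected payoff of R1: (1/6)·(-2) + (1/6)·(-4) + (2/3)·9 = 5.
Expected payoff of R2: (1/6)·6 + (1/6)·0 + (2/3)·7 = 17/3.
The largest is 17/3, so Player I's best response is R2.

R2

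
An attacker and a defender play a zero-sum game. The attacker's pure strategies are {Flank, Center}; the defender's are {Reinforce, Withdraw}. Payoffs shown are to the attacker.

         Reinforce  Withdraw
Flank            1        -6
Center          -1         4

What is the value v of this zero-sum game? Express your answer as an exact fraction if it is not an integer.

-1/6

Row minima: Flank → -6, Center → -1; maximin = -1.
Column maxima: Reinforce → 1, Withdraw → 4; minimax = 1.
-1 ≠ 1, so there is no saddle point; optimal play is mixed.
Let the attacker play Flank with probability p. Expected payoff against Reinforce: 1p + (-1)(1−p) = 2p − 1; against Withdraw: (-6)p + 4(1−p) = −10p + 4.
Setting these equal: 2p − 1 = −10p + 4 ⇒ 12p = 5 ⇒ p = 5/12, and the value is (2)·(5/12) − 1 = -1/6.
For the defender: with q = P(Reinforce), equating Flank's and Center's payoffs gives 7q − 6 = −5q + 4 ⇒ q = 5/6.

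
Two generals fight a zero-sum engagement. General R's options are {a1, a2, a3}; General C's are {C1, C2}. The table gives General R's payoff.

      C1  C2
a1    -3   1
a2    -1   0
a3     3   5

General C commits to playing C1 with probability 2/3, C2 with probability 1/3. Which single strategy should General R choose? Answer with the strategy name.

Expected payoff of a1: (2/3)·(-3) + (1/3)·1 = -5/3.
Expected payoff of a2: (2/3)·(-1) + (1/3)·0 = -2/3.
Expected payoff of a3: (2/3)·3 + (1/3)·5 = 11/3.
The largest is 11/3, so General R's best response is a3.

a3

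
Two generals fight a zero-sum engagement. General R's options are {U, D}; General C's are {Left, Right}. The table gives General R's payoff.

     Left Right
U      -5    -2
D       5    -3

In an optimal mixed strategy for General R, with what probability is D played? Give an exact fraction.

Row minima: U → -5, D → -3; maximin = -3.
Column maxima: Left → 5, Right → -2; minimax = -2.
-3 ≠ -2, so there is no saddle point; optimal play is mixed.
Let General R play U with probability p. Expected payoff against Left: (-5)p + 5(1−p) = −10p + 5; against Right: (-2)p + (-3)(1−p) = p − 3.
Setting these equal: −10p + 5 = p − 3 ⇒ −11p = -8 ⇒ p = 8/11, and the value is (-10)·(8/11) + 5 = -25/11.
For General C: with q = P(Left), equating U's and D's payoffs gives −3q − 2 = 8q − 3 ⇒ q = 1/11.

3/11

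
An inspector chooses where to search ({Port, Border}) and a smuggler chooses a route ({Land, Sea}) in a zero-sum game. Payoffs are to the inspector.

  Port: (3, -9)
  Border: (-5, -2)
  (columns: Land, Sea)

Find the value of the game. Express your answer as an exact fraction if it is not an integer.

Row minima: Port → -9, Border → -5; maximin = -5.
Column maxima: Land → 3, Sea → -2; minimax = -2.
-5 ≠ -2, so there is no saddle point; optimal play is mixed.
Let the inspector play Port with probability p. Expected payoff against Land: 3p + (-5)(1−p) = 8p − 5; against Sea: (-9)p + (-2)(1−p) = −7p − 2.
Setting these equal: 8p − 5 = −7p − 2 ⇒ 15p = 3 ⇒ p = 1/5, and the value is (8)·(1/5) − 5 = -17/5.
For the smuggler: with q = P(Land), equating Port's and Border's payoffs gives 12q − 9 = −3q − 2 ⇒ q = 7/15.

-17/5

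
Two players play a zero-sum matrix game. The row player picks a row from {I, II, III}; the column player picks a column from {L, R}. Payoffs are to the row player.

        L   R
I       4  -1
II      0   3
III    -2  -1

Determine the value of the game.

Row minima: I → -1, II → 0, III → -2; maximin = 0.
Column maxima: L → 4, R → 3; minimax = 3.
0 ≠ 3, so there is no saddle point; optimal play is mixed.
III is strictly dominated by II, so the row player never plays it.
On the remaining 2×2 (I, II vs L, R):
Let the row player play I with probability p. Expected payoff against L: 4p + 0(1−p) = 4p; against R: (-1)p + 3(1−p) = −4p + 3.
Setting these equal: 4p = −4p + 3 ⇒ 8p = 3 ⇒ p = 3/8, and the value is (4)·(3/8) = 3/2.
For the column player: with q = P(L), equating I's and II's payoffs gives 5q − 1 = −3q + 3 ⇒ q = 1/2.

3/2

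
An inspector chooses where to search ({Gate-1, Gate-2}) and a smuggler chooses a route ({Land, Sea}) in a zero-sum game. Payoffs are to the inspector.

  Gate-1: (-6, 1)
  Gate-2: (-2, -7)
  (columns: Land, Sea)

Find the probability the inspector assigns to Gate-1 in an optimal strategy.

Row minima: Gate-1 → -6, Gate-2 → -7; maximin = -6.
Column maxima: Land → -2, Sea → 1; minimax = -2.
-6 ≠ -2, so there is no saddle point; optimal play is mixed.
Let the inspector play Gate-1 with probability p. Expected payoff against Land: (-6)p + (-2)(1−p) = −4p − 2; against Sea: 1p + (-7)(1−p) = 8p − 7.
Setting these equal: −4p − 2 = 8p − 7 ⇒ −12p = -5 ⇒ p = 5/12, and the value is (-4)·(5/12) − 2 = -11/3.
For the smuggler: with q = P(Land), equating Gate-1's and Gate-2's payoffs gives −7q + 1 = 5q − 7 ⇒ q = 2/3.

5/12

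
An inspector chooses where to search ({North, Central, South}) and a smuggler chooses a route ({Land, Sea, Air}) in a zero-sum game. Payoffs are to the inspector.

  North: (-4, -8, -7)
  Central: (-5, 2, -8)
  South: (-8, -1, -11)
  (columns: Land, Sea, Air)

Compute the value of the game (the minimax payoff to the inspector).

Row minima: North → -8, Central → -8, South → -11; maximin = -8.
Column maxima: Land → -4, Sea → 2, Air → -7; minimax = -7.
-8 ≠ -7, so there is no saddle point; optimal play is mixed.
South is strictly dominated by Central, so the inspector never plays it.
Land is strictly dominated by Air (it gives the inspector strictly more in every row), so the smuggler never plays it.
On the remaining 2×2 (North, Central vs Sea, Air):
Let the inspector play North with probability p. Expected payoff against Sea: (-8)p + 2(1−p) = −10p + 2; against Air: (-7)p + (-8)(1−p) = p − 8.
Setting these equal: −10p + 2 = p − 8 ⇒ −11p = -10 ⇒ p = 10/11, and the value is (-10)·(10/11) + 2 = -78/11.
For the smuggler: with q = P(Sea), equating North's and Central's payoffs gives −q − 7 = 10q − 8 ⇒ q = 1/11.

-78/11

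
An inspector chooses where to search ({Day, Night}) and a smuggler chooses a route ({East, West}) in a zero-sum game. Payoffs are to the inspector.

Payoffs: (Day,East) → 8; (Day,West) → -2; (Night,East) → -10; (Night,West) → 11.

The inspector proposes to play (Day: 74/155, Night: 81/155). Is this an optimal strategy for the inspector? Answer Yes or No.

Against East this mix gives (74/155)·8 + (81/155)·(-10) = -218/155.
Against West this mix gives (74/155)·(-2) + (81/155)·11 = 743/155.
The smuggler will play East, holding the inspector to -218/155. Shifting weight toward the row that does better against East would raise this floor (the equalizing mix achieves 68/31 against both East and West), so the proposed strategy is not optimal.

No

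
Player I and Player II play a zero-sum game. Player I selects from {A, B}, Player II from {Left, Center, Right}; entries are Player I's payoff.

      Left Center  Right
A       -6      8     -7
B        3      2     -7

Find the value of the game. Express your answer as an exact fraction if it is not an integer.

Row minima: A → -7, B → -7; maximin = -7.
Column maxima: Left → 3, Center → 8, Right → -7; minimax = -7.
Since maximin = minimax = -7, there is a saddle point and the value is -7.

-7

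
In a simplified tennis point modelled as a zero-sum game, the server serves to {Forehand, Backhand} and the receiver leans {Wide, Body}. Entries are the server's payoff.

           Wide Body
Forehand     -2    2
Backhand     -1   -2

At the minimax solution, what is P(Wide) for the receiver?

4/5

Row minima: Forehand → -2, Backhand → -2; maximin = -2.
Column maxima: Wide → -1, Body → 2; minimax = -1.
-2 ≠ -1, so there is no saddle point; optimal play is mixed.
Let the server play Forehand with probability p. Expected payoff against Wide: (-2)p + (-1)(1−p) = −p − 1; against Body: 2p + (-2)(1−p) = 4p − 2.
Setting these equal: −p − 1 = 4p − 2 ⇒ −5p = -1 ⇒ p = 1/5, and the value is (-1)·(1/5) − 1 = -6/5.
For the receiver: with q = P(Wide), equating Forehand's and Backhand's payoffs gives −4q + 2 = q − 2 ⇒ q = 4/5.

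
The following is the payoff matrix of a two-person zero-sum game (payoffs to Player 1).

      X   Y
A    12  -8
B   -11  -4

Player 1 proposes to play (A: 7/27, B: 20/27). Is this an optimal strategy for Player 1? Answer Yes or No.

Yes

Against X this mix gives (7/27)·12 + (20/27)·(-11) = -136/27.
Against Y this mix gives (7/27)·(-8) + (20/27)·(-4) = -136/27.
All of Player 2's active replies (X, Y) yield -136/27, and no column does worse for Player 1. The mix makes Player 2 indifferent and guarantees -136/27, so it is optimal.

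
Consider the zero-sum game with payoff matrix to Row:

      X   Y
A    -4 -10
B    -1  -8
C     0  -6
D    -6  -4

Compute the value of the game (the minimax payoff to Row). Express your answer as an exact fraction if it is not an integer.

-9/2

Row minima: A → -10, B → -8, C → -6, D → -6; maximin = -6.
Column maxima: X → 0, Y → -4; minimax = -4.
-6 ≠ -4, so there is no saddle point; optimal play is mixed.
A is strictly dominated by B, so Row never plays it.
B is strictly dominated by C, so Row never plays it.
On the remaining 2×2 (C, D vs X, Y):
Let Row play C with probability p. Expected payoff against X: 0p + (-6)(1−p) = 6p − 6; against Y: (-6)p + (-4)(1−p) = −2p − 4.
Setting these equal: 6p − 6 = −2p − 4 ⇒ 8p = 2 ⇒ p = 1/4, and the value is (6)·(1/4) − 6 = -9/2.
For Column: with q = P(X), equating C's and D's payoffs gives 6q − 6 = −2q − 4 ⇒ q = 1/4.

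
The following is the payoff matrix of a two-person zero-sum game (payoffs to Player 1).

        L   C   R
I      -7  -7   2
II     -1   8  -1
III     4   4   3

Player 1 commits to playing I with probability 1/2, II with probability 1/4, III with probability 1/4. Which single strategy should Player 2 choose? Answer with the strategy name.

If Player 2 plays L, Player 1's expected payoff is (1/2)·(-7) + (1/4)·(-1) + (1/4)·4 = -11/4.
If Player 2 plays C, Player 1's expected payoff is (1/2)·(-7) + (1/4)·8 + (1/4)·4 = -1/2.
If Player 2 plays R, Player 1's expected payoff is (1/2)·2 + (1/4)·(-1) + (1/4)·3 = 3/2.
Player 2 minimizes Player 1's payoff; the smallest is -11/4, so the best response is L.

L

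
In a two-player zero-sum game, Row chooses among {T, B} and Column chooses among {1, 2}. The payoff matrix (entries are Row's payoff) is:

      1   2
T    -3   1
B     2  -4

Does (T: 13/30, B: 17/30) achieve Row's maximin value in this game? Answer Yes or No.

No

Against 1 this mix gives (13/30)·(-3) + (17/30)·2 = -1/6.
Against 2 this mix gives (13/30)·1 + (17/30)·(-4) = -11/6.
Column will play 2, holding Row to -11/6. Shifting weight toward the row that does better against 2 would raise this floor (the equalizing mix achieves -1 against both 2 and 1), so the proposed strategy is not optimal.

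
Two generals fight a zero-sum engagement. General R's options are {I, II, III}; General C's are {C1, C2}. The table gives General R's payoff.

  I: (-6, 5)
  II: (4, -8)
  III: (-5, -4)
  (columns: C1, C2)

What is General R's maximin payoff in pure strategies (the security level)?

-5

Row minima: I → -6, II → -8, III → -5.
The best of these is -5.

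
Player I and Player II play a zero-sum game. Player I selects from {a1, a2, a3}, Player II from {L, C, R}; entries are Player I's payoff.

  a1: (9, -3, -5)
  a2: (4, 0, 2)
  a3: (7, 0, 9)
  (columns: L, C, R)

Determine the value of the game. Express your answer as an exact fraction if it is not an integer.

0

Row minima: a1 → -5, a2 → 0, a3 → 0; maximin = 0.
Column maxima: L → 9, C → 0, R → 9; minimax = 0.
Since maximin = minimax = 0, there is a saddle point and the value is 0.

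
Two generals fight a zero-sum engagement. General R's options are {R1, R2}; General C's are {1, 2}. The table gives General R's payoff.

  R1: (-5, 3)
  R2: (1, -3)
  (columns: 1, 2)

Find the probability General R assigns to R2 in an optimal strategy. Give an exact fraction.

Row minima: R1 → -5, R2 → -3; maximin = -3.
Column maxima: 1 → 1, 2 → 3; minimax = 1.
-3 ≠ 1, so there is no saddle point; optimal play is mixed.
Let General R play R1 with probability p. Expected payoff against 1: (-5)p + 1(1−p) = −6p + 1; against 2: 3p + (-3)(1−p) = 6p − 3.
Setting these equal: −6p + 1 = 6p − 3 ⇒ −12p = -4 ⇒ p = 1/3, and the value is (-6)·(1/3) + 1 = -1.
For General C: with q = P(1), equating R1's and R2's payoffs gives −8q + 3 = 4q − 3 ⇒ q = 1/2.

2/3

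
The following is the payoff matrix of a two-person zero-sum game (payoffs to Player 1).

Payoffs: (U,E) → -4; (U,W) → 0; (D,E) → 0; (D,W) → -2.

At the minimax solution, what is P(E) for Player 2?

1/3

Row minima: U → -4, D → -2; maximin = -2.
Column maxima: E → 0, W → 0; minimax = 0.
-2 ≠ 0, so there is no saddle point; optimal play is mixed.
Let Player 1 play U with probability p. Expected payoff against E: (-4)p + 0(1−p) = −4p; against W: 0p + (-2)(1−p) = 2p − 2.
Setting these equal: −4p = 2p − 2 ⇒ −6p = -2 ⇒ p = 1/3, and the value is (-4)·(1/3) = -4/3.
For Player 2: with q = P(E), equating U's and D's payoffs gives −4q = 2q − 2 ⇒ q = 1/3.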